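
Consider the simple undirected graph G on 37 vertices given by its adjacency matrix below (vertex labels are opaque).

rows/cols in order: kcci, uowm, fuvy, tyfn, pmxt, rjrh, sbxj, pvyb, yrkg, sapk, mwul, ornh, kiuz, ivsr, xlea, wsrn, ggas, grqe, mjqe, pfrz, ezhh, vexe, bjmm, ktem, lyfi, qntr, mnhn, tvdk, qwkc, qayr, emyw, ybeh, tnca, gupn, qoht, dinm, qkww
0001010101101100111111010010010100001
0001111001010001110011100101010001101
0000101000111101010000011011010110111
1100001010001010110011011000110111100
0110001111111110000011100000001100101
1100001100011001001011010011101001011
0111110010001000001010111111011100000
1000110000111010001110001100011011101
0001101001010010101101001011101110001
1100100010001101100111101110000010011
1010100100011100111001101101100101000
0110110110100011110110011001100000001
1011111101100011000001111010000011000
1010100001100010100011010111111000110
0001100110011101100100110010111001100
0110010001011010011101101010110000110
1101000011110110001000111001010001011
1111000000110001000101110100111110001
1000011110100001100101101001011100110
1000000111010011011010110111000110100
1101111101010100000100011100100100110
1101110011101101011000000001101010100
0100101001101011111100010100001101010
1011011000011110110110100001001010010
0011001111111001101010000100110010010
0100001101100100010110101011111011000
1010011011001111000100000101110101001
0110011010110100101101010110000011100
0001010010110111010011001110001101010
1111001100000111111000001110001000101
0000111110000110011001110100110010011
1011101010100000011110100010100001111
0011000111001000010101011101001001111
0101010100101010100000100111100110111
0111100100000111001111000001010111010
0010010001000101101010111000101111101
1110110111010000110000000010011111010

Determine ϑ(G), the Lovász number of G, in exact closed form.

sqrt(37)

N(uowm) = {tyfn, pmxt, rjrh, sbxj, sapk, ornh, wsrn, ggas, grqe, ezhh, vexe, bjmm, qntr, tvdk, qayr, gupn, qoht, qkww}, |N(uowm)| = 18.
N(mjqe) = {kcci, rjrh, sbxj, pvyb, yrkg, mwul, wsrn, ggas, pfrz, vexe, bjmm, lyfi, tvdk, qayr, emyw, ybeh, qoht, dinm}, |N(mjqe)| = 18.
Vertex wsrn has 18 neighbors: uowm, fuvy, rjrh, sapk, ornh, kiuz, xlea, grqe, mjqe, pfrz, vexe, bjmm, lyfi, mnhn, qwkc, qayr, qoht, dinm.
N(kcci) = {tyfn, rjrh, pvyb, sapk, mwul, kiuz, ivsr, ggas, grqe, mjqe, pfrz, ezhh, vexe, ktem, mnhn, qayr, ybeh, qkww}, |N(kcci)| = 18.
Regular of degree 18 on 37 vertices: SR(37,18,8,9) — a Paley graph.
The 3 distinct eigenvalues: [18.0, 2.54138, -3.54138].
With N=37: ϑ(G) = 37·(-(-sqrt(37)/2 - 1/2))/(18−(-sqrt(37)/2 - 1/2)) = sqrt(37).
= 6.08276… (decimal).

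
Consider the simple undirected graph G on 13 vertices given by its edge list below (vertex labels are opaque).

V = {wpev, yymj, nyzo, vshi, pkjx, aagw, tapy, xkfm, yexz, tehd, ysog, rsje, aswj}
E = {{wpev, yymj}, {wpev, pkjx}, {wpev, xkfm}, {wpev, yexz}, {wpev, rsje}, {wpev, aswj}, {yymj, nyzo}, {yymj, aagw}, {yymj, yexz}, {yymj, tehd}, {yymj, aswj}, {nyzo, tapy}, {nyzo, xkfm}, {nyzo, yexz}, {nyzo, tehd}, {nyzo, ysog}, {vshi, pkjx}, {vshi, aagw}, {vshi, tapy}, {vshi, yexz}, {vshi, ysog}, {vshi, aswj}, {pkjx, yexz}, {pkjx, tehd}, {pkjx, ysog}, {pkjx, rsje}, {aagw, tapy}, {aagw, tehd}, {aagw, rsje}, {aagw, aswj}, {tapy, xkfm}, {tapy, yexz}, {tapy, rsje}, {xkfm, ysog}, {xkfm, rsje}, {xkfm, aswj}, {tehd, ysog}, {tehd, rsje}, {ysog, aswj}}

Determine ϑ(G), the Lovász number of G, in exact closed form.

deg(xkfm) = 6; N(xkfm) = {wpev, nyzo, tapy, ysog, rsje, aswj}.
deg(pkjx) = 6; N(pkjx) = {wpev, vshi, yexz, tehd, ysog, rsje}.
deg(aswj) = 6; N(aswj) = {wpev, yymj, vshi, aagw, xkfm, ysog}.
N(vshi) = {pkjx, aagw, tapy, yexz, ysog, aswj}, |N(vshi)| = 6.
Regular of degree 6 on 13 vertices: strongly regular (13,6,2,3).
The 3 distinct eigenvalues: [6.0, 1.30278, -2.30278].
Lovász: ϑ = −13(-sqrt(13)/2 - 1/2)/(6+-(-sqrt(13)/2 - 1/2)) = sqrt(13).
≈ 3.605551275 (to 9 d.p.).

sqrt(13)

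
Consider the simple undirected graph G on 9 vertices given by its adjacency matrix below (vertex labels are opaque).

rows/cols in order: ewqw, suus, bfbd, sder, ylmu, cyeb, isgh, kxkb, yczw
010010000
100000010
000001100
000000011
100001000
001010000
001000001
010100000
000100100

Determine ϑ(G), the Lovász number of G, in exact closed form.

9*cos(pi/9)/(cos(pi/9) + 1)

deg(suus) = 2; N(suus) = {ewqw, kxkb}.
deg(ylmu) = 2; N(ylmu) = {ewqw, cyeb}.
Vertex bfbd has 2 neighbors: cyeb, isgh.
deg(ewqw) = 2; N(ewqw) = {suus, ylmu}.
deg(v) = 2 for all v (|V|=9); a single 9-cycle (edge-transitive).
A has 5 distinct eigenvalues ≈ [2.0, 1.532089, 0.347296, -1.0, -1.879385].
λ_max=2, λ_min=-2*cos(pi/9); ϑ = −9·λ_min/(λ_max−λ_min) = 9*cos(pi/9)/(cos(pi/9) + 1).
≈ 4.36009 (to 5 d.p.).
Lovász sandwich 4 ≤ 9*cos(pi/9)/(cos(pi/9) + 1) ≤ 5: both strict.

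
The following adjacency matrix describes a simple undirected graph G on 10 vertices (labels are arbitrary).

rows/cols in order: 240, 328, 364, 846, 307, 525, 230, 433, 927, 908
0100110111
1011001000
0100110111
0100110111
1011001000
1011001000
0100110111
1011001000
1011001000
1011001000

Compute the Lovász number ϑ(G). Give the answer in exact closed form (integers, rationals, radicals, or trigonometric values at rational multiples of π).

deg(927) = 4; N(927) = {240, 364, 846, 230}.
deg(846) = 6; N(846) = {328, 307, 525, 433, 927, 908}.
deg(230) = 6; N(230) = {328, 307, 525, 433, 927, 908}.
N(433) = {240, 364, 846, 230}, |N(433)| = 4.
Complete multipartite on [6, 4]: sandwich collapses at ϑ=6.
ϑ(G) ≈ 6.00000.
Check 6 ≤ 6 ≤ 6: collapsed.

6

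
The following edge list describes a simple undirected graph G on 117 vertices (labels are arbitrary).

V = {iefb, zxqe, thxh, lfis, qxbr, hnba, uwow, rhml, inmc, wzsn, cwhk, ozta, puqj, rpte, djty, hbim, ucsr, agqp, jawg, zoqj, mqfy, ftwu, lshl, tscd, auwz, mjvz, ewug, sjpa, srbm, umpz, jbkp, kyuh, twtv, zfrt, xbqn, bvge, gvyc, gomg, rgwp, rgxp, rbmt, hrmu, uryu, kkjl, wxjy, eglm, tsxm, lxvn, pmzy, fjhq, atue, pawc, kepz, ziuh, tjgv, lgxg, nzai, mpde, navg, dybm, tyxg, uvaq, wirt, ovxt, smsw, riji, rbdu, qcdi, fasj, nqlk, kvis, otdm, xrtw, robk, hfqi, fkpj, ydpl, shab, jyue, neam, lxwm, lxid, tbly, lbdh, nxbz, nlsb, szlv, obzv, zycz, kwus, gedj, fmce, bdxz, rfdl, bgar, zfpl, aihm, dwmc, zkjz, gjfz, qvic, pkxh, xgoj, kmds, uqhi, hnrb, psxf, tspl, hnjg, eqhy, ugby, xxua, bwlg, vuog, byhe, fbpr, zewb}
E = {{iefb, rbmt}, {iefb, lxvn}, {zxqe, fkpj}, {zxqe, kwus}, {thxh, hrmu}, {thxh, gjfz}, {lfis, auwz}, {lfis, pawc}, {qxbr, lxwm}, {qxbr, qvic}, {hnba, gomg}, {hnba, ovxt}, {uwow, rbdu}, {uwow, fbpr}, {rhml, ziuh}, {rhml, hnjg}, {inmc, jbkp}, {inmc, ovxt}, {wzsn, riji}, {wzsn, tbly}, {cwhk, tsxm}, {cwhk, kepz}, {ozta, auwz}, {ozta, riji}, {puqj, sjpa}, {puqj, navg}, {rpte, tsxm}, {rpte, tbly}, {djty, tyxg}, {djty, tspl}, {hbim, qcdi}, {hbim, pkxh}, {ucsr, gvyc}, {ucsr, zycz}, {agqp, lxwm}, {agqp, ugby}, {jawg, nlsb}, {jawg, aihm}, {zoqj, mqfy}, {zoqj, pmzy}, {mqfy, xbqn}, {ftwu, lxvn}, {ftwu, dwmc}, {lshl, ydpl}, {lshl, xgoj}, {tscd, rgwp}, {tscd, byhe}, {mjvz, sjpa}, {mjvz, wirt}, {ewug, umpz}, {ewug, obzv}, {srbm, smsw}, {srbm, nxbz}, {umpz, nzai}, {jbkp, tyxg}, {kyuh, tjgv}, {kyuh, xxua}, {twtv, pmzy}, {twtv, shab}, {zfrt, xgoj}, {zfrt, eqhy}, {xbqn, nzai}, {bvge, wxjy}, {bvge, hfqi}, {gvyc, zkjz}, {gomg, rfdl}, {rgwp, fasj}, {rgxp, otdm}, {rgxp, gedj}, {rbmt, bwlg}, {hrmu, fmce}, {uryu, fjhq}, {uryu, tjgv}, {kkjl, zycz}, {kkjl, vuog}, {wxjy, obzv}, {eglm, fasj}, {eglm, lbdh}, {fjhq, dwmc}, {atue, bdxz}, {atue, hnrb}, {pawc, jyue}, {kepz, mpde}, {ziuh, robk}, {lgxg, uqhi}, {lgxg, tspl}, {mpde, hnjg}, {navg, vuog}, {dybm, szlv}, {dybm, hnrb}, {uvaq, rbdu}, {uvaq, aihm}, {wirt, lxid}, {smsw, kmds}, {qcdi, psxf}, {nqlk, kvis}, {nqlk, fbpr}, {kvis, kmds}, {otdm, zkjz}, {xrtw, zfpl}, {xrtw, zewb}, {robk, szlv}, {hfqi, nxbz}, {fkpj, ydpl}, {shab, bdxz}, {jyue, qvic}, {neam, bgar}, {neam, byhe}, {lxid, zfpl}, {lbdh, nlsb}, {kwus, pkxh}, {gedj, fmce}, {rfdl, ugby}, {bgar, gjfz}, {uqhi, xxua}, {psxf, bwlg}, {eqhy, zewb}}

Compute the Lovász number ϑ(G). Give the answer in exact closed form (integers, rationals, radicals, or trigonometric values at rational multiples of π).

Vertex tyxg has 2 neighbors: djty, jbkp.
deg(rpte) = 2; N(rpte) = {tsxm, tbly}.
Vertex fkpj has 2 neighbors: zxqe, ydpl.
Vertex kmds has 2 neighbors: smsw, kvis.
117-vertex 2-regular graph: this is C_{117}, the 117-cycle.
A has 59 distinct eigenvalues ≈ [2.0, 1.997117, 1.988475, 1.974101, 1.954034, 1.928333, 1.897073, 1.860343, 1.818249, 1.770912, 1.71847, 1.661072, 1.598886, 1.532089, 1.460875, 1.385449, 1.306028, 1.222842, 1.136129, 1.046142, 0.953137, 0.857385, 0.759161, 0.658748, 0.556435, 0.452518, 0.347296, 0.241073, 0.134155, 0.02685, -0.080532, -0.187682, -0.294291, -0.400051, -0.504658, -0.60781, -0.70921, -0.808564, -0.905588, -1.0, -1.091529, -1.179911, -1.264891, -1.346224, -1.423675, -1.497021, -1.566052, -1.630567, -1.69038, -1.74532, -1.795227, -1.839959, -1.879385, -1.913393, -1.941884, -1.964775, -1.982002, -1.993515, -1.999279].
Lovász: ϑ = −117(-2*cos(pi/117))/(2+-(-1)*2*cos(pi/117)) = 117*cos(pi/117)/(cos(pi/117) + 1).
≈ 58.489454284 (to 9 d.p.).
Check 58 ≤ 117*cos(pi/117)/(cos(pi/117) + 1) ≤ 59: both strict.

117*cos(pi/117)/(cos(pi/117) + 1)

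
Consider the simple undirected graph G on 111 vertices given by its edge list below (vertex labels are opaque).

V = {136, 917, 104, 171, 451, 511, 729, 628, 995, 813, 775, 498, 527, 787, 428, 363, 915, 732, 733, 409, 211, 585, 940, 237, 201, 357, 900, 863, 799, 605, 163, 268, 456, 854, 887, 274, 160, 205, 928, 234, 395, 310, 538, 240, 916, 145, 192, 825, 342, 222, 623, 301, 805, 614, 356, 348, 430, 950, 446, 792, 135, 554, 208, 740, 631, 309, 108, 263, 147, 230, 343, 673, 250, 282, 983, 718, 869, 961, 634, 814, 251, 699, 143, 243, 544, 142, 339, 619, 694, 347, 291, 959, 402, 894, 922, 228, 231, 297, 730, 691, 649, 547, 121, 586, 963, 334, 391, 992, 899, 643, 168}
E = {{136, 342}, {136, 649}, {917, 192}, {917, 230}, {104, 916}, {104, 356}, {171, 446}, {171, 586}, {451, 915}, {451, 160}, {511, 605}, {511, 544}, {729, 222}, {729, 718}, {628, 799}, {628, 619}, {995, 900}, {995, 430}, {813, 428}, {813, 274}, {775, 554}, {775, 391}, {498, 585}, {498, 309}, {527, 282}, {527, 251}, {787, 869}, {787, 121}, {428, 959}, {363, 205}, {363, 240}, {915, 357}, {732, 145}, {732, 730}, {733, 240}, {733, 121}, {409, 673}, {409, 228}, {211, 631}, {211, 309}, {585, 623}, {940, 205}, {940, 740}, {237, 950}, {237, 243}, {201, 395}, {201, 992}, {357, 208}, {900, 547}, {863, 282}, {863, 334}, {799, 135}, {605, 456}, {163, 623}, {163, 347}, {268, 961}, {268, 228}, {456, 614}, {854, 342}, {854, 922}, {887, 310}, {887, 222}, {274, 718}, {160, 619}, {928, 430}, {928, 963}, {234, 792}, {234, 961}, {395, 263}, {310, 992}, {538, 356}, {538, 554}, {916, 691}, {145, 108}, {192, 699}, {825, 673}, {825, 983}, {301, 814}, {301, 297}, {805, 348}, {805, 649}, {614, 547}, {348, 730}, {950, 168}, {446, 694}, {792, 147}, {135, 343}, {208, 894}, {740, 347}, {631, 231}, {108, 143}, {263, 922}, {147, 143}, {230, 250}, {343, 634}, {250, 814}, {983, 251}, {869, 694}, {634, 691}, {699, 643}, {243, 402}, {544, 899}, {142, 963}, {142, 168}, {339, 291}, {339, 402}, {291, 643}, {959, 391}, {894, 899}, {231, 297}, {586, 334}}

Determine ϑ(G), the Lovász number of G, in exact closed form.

111*cos(pi/111)/(cos(pi/111) + 1)

deg(348) = 2; N(348) = {805, 730}.
N(243) = {237, 402}, |N(243)| = 2.
deg(251) = 2; N(251) = {527, 983}.
Vertex 631 has 2 neighbors: 211, 231.
deg(v) = 2 for all v (|V|=111); this is C_{111}, the 111-cycle.
Distinct eigenvalues (to 3 d.p.): [2.0, 1.997, 1.987, 1.971, 1.949, 1.92, 1.886, 1.845, 1.798, 1.746, 1.688, 1.625, 1.556, 1.482, 1.404, 1.321, 1.234, 1.143, 1.049, 0.951, 0.85, 0.746, 0.64, 0.531, 0.421, 0.31, 0.198, 0.085, -0.028, -0.141, -0.254, -0.366, -0.477, -0.586, -0.693, -0.798, -0.9, -1.0, -1.096, -1.189, -1.278, -1.363, -1.444, -1.52, -1.591, -1.657, -1.718, -1.773, -1.822, -1.866, -1.904, -1.935, -1.961, -1.98, -1.993, -1.999].
ϑ = −N·λ_min/(λ_max−λ_min) = −111·(-2*cos(pi/111))/(2−(-2*cos(pi/111))) = 111*cos(pi/111)/(cos(pi/111) + 1).
= 55.4889… (decimal).
Lovász sandwich 55 ≤ 111*cos(pi/111)/(cos(pi/111) + 1) ≤ 56: both strict.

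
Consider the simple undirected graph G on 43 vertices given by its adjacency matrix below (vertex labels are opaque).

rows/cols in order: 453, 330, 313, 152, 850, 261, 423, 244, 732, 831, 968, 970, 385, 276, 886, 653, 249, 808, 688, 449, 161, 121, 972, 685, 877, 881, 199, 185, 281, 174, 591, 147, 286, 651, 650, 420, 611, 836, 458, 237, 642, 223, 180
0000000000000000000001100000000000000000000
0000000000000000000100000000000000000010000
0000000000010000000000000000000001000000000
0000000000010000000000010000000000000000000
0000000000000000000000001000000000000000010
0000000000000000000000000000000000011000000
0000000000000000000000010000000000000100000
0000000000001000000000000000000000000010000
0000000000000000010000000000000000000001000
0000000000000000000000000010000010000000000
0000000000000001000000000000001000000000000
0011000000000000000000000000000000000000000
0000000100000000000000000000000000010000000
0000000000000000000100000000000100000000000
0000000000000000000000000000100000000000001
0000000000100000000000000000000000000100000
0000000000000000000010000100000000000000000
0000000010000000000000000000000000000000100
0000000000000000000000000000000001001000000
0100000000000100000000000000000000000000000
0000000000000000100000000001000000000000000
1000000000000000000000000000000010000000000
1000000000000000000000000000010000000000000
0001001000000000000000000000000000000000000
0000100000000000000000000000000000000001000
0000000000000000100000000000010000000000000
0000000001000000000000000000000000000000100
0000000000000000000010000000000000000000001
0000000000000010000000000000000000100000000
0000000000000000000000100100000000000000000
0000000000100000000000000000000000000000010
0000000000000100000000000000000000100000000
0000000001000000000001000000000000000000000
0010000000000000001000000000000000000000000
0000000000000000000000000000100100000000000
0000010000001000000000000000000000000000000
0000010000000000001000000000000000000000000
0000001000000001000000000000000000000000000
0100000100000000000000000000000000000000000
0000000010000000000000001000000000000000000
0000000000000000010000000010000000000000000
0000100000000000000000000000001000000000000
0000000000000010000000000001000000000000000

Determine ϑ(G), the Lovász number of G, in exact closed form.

43*cos(pi/43)/(cos(pi/43) + 1)

N(688) = {651, 611}, |N(688)| = 2.
N(591) = {968, 223}, |N(591)| = 2.
Vertex 732 has 2 neighbors: 808, 237.
N(161) = {249, 185}, |N(161)| = 2.
deg(v) = 2 for all v (|V|=43); a single 43-cycle (edge-transitive).
Distinct eigenvalues (to 6 d.p.): [2.0, 1.978687, 1.915201, 1.810896, 1.667996, 1.489544, 1.279346, 1.041881, 0.782209, 0.505867, 0.218742, -0.073044, -0.363274, -0.645761, -0.914485, -1.163718, -1.388148, -1.582993, -1.744099, -1.868032, -1.952152, -1.994665].
Lovász (edge-transitive): ϑ = −43·(-2*cos(pi/43))/((2)−(-2*cos(pi/43))) = 43*cos(pi/43)/(cos(pi/43) + 1).
ϑ(G) ≈ 21.47128.
21 ≤ 43*cos(pi/43)/(cos(pi/43) + 1) ≤ 22: both strict.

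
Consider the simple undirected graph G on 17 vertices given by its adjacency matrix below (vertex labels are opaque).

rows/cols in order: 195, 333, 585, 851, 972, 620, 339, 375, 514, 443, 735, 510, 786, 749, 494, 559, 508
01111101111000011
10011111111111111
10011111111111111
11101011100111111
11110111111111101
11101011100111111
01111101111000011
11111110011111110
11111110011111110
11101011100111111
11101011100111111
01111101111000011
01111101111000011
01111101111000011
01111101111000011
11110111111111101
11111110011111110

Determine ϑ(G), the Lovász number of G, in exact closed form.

6

deg(851) = 13; N(851) = {195, 333, 585, 972, 339, 375, 514, 510, 786, 749, 494, 559, 508}.
Vertex 749 has 11 neighbors: 333, 585, 851, 972, 620, 375, 514, 443, 735, 559, 508.
N(972) = {195, 333, 585, 851, 620, 339, 375, 514, 443, 735, 510, 786, 749, 494, 508}, |N(972)| = 15.
deg(443) = 13; N(443) = {195, 333, 585, 972, 339, 375, 514, 510, 786, 749, 494, 559, 508}.
Complete multipartite on [6, 4, 3, 2, 2]: sandwich collapses at ϑ=6.
Numerically 6.000000.
6 ≤ 6 ≤ 6: collapsed.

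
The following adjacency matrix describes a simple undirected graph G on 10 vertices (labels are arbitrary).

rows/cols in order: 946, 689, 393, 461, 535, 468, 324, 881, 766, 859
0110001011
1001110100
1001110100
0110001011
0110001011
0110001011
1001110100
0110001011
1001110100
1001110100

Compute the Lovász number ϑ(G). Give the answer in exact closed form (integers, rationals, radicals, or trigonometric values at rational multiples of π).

5

Vertex 393 has 5 neighbors: 946, 461, 535, 468, 881.
deg(881) = 5; N(881) = {689, 393, 324, 766, 859}.
deg(461) = 5; N(461) = {689, 393, 324, 766, 859}.
Vertex 859 has 5 neighbors: 946, 461, 535, 468, 881.
G = K_{5,5}: α = 5 = χ(Ḡ), so ϑ = 5.
Numerically 5.000000.
Sandwich: α(G)=5 ≤ ϑ(G)=5 ≤ χ(Ḡ)=5 (collapsed).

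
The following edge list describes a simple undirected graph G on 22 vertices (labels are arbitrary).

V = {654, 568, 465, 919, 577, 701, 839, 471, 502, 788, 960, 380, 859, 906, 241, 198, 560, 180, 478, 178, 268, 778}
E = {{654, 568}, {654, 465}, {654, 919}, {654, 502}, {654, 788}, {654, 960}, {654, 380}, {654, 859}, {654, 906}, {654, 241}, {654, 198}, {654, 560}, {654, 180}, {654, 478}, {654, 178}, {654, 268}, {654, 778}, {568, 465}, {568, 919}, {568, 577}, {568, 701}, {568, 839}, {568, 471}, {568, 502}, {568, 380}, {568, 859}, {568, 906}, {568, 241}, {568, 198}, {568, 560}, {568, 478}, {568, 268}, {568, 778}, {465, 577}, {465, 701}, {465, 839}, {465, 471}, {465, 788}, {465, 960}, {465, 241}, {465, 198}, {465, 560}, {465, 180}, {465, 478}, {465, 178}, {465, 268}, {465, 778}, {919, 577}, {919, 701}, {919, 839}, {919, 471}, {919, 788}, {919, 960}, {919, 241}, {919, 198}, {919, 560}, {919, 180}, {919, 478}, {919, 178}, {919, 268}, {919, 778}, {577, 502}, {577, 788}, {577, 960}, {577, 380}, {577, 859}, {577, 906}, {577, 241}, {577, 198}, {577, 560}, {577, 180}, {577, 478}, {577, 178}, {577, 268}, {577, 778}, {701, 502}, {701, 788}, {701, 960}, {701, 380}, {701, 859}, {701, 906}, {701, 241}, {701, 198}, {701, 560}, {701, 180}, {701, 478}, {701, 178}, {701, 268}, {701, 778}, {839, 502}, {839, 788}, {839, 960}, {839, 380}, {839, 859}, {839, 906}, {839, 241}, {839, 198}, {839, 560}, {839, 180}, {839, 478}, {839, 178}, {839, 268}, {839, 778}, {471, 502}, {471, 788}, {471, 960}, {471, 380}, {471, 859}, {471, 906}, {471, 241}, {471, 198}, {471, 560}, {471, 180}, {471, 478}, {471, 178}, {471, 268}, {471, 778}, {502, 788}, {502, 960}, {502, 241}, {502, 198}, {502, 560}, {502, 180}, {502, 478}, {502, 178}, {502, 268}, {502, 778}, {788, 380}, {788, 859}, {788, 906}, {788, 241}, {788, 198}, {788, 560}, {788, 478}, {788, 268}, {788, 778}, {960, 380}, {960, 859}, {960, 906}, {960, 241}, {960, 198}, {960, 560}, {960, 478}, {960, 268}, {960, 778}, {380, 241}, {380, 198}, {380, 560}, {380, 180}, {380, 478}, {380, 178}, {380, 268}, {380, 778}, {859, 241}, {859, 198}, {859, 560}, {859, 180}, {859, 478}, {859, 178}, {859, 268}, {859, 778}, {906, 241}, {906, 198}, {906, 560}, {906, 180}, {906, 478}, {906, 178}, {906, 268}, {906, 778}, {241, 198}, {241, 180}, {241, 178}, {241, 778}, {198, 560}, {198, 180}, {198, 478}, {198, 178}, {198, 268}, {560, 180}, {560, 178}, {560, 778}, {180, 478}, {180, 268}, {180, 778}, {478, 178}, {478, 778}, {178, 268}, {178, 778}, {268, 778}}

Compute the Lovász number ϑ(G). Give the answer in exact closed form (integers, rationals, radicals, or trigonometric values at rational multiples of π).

deg(906) = 16; N(906) = {654, 568, 577, 701, 839, 471, 788, 960, 241, 198, 560, 180, 478, 178, 268, 778}.
N(465) = {654, 568, 577, 701, 839, 471, 788, 960, 241, 198, 560, 180, 478, 178, 268, 778}, |N(465)| = 16.
deg(198) = 20; N(198) = {654, 568, 465, 919, 577, 701, 839, 471, 502, 788, 960, 380, 859, 906, 241, 560, 180, 478, 178, 268}.
Vertex 919 has 16 neighbors: 654, 568, 577, 701, 839, 471, 788, 960, 241, 198, 560, 180, 478, 178, 268, 778.
Complete multipartite on [6, 5, 5, 4, 2]: sandwich collapses at ϑ=6.
= 6.000000000… (decimal).
Check 6 ≤ 6 ≤ 6: collapsed.

6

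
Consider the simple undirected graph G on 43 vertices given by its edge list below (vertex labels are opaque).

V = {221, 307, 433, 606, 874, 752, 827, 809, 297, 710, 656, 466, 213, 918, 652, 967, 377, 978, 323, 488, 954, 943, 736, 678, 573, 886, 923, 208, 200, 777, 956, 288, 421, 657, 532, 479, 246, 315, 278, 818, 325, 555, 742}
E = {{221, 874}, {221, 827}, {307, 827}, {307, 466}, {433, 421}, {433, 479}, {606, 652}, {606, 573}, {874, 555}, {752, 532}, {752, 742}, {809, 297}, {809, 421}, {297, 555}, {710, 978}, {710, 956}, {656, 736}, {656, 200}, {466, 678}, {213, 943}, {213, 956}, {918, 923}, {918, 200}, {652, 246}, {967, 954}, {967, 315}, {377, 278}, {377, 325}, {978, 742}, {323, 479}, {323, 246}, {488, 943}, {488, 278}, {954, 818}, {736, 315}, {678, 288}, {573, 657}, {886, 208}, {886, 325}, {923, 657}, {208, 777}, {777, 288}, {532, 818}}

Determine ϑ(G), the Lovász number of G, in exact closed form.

deg(656) = 2; N(656) = {736, 200}.
N(736) = {656, 315}, |N(736)| = 2.
N(421) = {433, 809}, |N(421)| = 2.
N(818) = {954, 532}, |N(818)| = 2.
2-regular, N=43; connected 2-regular on 43 ⇒ C_{43}.
spec(A) ≈ [2.0, 1.97869, 1.9152, 1.8109, 1.668, 1.48954, 1.27935, 1.04188, 0.78221, 0.50587, 0.21874, -0.07304, -0.36327, -0.64576, -0.91448, -1.16372, -1.38815, -1.58299, -1.7441, -1.86803, -1.95215, -1.99466] (distinct, 5 d.p.).
With N=43: ϑ(G) = 43·(-(-1)*2*cos(pi/43))/(2−(-2*cos(pi/43))) = 43*cos(pi/43)/(cos(pi/43) + 1).
ϑ(G) ≈ 21.47128375.
21 ≤ 43*cos(pi/43)/(cos(pi/43) + 1) ≤ 22: both strict.

43*cos(pi/43)/(cos(pi/43) + 1)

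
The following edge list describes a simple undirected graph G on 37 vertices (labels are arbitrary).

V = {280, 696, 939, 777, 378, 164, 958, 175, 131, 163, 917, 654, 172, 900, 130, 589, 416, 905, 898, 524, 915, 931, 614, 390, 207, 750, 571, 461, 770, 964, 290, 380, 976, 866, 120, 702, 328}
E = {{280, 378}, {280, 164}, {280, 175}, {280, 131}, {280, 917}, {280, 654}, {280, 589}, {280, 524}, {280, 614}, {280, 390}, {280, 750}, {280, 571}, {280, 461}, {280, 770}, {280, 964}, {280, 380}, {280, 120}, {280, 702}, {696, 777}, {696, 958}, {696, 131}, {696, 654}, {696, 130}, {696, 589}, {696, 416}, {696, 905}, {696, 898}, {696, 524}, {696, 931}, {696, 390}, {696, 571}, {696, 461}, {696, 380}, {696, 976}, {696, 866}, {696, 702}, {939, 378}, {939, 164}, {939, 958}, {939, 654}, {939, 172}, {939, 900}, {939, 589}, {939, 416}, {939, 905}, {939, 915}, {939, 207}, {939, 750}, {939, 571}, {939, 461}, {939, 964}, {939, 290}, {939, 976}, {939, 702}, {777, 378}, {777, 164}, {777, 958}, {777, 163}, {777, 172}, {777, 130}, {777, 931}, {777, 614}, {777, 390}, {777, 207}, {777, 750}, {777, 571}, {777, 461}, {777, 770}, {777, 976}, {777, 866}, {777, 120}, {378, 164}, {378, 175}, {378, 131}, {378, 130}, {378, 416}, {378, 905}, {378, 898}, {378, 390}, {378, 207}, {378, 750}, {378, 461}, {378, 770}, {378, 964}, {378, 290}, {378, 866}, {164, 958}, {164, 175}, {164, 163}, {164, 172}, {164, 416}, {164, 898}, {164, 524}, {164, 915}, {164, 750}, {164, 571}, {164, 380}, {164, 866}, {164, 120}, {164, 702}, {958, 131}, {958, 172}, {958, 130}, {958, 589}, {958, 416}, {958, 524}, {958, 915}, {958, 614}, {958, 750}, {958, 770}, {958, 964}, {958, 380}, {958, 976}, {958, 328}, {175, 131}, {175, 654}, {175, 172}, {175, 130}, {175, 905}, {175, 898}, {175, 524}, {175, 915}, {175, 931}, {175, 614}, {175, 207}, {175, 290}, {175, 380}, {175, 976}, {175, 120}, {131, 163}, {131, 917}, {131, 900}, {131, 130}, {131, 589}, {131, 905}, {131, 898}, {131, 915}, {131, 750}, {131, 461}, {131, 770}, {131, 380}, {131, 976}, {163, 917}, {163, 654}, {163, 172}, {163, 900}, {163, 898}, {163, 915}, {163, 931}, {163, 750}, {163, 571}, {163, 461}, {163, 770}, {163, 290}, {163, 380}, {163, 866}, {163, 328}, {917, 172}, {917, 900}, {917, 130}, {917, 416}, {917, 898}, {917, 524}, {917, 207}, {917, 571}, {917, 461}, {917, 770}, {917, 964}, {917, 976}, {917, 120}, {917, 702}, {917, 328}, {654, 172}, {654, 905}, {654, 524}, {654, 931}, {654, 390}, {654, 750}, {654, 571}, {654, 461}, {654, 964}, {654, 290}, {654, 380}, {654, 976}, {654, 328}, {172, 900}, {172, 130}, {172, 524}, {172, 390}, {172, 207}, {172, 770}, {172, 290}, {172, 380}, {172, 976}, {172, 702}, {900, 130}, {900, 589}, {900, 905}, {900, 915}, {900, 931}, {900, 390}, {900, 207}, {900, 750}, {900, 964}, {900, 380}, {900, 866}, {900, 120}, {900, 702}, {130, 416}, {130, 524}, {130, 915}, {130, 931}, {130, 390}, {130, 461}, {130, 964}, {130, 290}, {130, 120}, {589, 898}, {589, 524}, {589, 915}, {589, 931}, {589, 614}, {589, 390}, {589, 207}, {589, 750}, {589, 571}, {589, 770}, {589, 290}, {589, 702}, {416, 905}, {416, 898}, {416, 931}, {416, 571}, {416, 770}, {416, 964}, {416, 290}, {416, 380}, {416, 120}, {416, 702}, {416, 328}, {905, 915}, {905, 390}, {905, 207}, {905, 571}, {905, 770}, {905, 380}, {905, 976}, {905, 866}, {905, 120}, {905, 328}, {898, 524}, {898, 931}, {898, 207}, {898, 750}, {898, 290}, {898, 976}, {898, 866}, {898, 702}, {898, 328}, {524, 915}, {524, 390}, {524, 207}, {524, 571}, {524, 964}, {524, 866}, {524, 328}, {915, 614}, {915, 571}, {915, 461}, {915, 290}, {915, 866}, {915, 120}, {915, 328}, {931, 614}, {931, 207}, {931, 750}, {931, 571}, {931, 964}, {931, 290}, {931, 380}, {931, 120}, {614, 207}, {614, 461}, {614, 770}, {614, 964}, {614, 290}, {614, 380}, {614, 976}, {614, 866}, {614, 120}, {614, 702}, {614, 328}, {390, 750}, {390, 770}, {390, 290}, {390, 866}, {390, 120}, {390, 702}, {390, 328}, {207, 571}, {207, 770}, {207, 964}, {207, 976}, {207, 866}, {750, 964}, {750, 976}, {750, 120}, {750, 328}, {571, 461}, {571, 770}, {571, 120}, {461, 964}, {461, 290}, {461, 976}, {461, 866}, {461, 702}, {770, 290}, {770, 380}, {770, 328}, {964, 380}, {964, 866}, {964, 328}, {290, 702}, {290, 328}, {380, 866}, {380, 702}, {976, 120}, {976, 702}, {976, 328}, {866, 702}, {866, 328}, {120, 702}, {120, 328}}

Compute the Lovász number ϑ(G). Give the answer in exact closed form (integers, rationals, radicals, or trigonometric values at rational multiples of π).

Vertex 777 has 18 neighbors: 696, 378, 164, 958, 163, 172, 130, 931, 614, 390, 207, 750, 571, 461, 770, 976, 866, 120.
Vertex 524 has 18 neighbors: 280, 696, 164, 958, 175, 917, 654, 172, 130, 589, 898, 915, 390, 207, 571, 964, 866, 328.
N(175) = {280, 378, 164, 131, 654, 172, 130, 905, 898, 524, 915, 931, 614, 207, 290, 380, 976, 120}, |N(175)| = 18.
deg(696) = 18; N(696) = {777, 958, 131, 654, 130, 589, 416, 905, 898, 524, 931, 390, 571, 461, 380, 976, 866, 702}.
Regular of degree 18 on 37 vertices: SR(37,18,8,9) — a Paley graph.
Distinct eigenvalues (to 5 d.p.): [18.0, 2.54138, -3.54138].
Lovász: ϑ = −37(-sqrt(37)/2 - 1/2)/(18+-(-sqrt(37)/2 - 1/2)) = sqrt(37).
ϑ(G) ≈ 6.0828.

sqrt(37)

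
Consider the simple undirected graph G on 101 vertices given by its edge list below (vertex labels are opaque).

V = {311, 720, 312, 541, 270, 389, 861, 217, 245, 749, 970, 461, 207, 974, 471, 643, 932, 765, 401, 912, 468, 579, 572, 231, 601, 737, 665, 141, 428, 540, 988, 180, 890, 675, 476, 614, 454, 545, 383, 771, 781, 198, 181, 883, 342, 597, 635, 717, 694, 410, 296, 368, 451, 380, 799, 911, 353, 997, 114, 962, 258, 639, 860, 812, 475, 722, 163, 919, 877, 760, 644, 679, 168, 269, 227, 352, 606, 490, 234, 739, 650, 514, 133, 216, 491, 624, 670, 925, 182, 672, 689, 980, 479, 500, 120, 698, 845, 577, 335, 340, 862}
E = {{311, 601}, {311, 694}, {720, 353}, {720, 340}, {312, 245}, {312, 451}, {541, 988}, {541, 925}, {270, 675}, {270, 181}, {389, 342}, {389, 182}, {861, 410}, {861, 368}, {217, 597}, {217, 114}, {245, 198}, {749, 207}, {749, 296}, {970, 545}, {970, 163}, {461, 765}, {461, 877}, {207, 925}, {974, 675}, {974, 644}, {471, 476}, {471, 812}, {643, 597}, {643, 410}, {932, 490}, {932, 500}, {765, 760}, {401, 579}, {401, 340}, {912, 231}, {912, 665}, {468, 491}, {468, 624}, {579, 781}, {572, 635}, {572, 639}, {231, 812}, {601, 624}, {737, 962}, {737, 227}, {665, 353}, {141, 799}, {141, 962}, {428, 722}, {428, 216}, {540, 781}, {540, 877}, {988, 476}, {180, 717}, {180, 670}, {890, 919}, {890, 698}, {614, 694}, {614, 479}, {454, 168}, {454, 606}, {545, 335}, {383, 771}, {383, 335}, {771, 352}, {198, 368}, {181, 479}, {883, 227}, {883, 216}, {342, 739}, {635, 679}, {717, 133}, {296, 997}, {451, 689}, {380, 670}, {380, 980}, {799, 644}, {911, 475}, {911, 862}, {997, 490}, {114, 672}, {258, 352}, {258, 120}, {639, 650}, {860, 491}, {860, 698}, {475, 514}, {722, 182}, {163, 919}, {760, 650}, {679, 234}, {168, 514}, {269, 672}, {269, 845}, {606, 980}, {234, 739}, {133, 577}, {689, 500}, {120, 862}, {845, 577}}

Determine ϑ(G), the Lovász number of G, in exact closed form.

deg(479) = 2; N(479) = {614, 181}.
N(771) = {383, 352}, |N(771)| = 2.
deg(451) = 2; N(451) = {312, 689}.
N(722) = {428, 182}, |N(722)| = 2.
G on 101 vertices is 2-regular; connected 2-regular on 101 ⇒ C_{101}.
A has 51 distinct eigenvalues ≈ [2.0, 1.996, 1.985, 1.965, 1.938, 1.904, 1.862, 1.813, 1.757, 1.695, 1.625, 1.55, 1.468, 1.381, 1.288, 1.191, 1.088, 0.982, 0.872, 0.758, 0.642, 0.523, 0.402, 0.279, 0.155, 0.031, -0.093, -0.217, -0.34, -0.462, -0.582, -0.7, -0.815, -0.927, -1.036, -1.14, -1.24, -1.335, -1.425, -1.51, -1.588, -1.661, -1.727, -1.786, -1.839, -1.884, -1.922, -1.953, -1.976, -1.991, -1.999].
ϑ = −N·λ_min/(λ_max−λ_min) = −101·(-2*cos(pi/101))/(2−(-2*cos(pi/101))) = 101*cos(pi/101)/(cos(pi/101) + 1).
ϑ(G) ≈ 50.4877832.
50 ≤ 101*cos(pi/101)/(cos(pi/101) + 1) ≤ 51: both strict.

101*cos(pi/101)/(cos(pi/101) + 1)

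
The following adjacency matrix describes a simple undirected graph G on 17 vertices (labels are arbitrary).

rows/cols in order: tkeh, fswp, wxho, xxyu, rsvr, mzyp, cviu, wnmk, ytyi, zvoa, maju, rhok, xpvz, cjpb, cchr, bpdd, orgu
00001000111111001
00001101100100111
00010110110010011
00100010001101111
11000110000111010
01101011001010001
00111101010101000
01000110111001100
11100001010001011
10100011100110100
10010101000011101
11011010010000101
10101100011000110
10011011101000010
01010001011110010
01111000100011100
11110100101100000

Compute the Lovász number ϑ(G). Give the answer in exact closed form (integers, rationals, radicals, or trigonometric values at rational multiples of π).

sqrt(17)

N(cchr) = {fswp, xxyu, wnmk, zvoa, maju, rhok, xpvz, bpdd}, |N(cchr)| = 8.
N(rhok) = {tkeh, fswp, xxyu, rsvr, cviu, zvoa, cchr, orgu}, |N(rhok)| = 8.
Vertex maju has 8 neighbors: tkeh, xxyu, mzyp, wnmk, xpvz, cjpb, cchr, orgu.
Vertex bpdd has 8 neighbors: fswp, wxho, xxyu, rsvr, ytyi, xpvz, cjpb, cchr.
Every vertex has degree 8 (N=17); strongly regular (17,8,3,4).
The 3 distinct eigenvalues: [8.0, 1.5616, -2.5616].
−17·(-sqrt(17)/2 - 1/2) / ((8)−(-sqrt(17)/2 - 1/2)) = sqrt(17) = ϑ(G).
ϑ(G) ≈ 4.12311.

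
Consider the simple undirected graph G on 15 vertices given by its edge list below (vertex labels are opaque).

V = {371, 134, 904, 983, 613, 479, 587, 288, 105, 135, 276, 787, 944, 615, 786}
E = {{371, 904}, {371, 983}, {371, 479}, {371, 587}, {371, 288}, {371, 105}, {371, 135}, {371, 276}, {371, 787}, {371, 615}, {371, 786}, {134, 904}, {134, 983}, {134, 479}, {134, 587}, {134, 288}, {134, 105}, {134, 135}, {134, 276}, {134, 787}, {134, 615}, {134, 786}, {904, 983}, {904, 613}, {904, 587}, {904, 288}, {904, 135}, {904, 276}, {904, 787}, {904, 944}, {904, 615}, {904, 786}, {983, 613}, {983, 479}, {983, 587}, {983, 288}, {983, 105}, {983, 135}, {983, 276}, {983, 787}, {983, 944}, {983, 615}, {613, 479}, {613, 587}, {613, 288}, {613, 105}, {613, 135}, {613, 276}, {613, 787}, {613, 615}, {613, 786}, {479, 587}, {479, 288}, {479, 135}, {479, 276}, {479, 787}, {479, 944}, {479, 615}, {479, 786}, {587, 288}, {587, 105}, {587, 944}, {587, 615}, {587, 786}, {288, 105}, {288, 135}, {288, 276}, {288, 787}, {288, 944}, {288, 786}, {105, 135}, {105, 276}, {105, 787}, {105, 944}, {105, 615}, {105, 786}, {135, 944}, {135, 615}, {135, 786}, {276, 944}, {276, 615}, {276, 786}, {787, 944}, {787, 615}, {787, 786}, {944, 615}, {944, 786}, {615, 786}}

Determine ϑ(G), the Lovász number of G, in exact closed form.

N(613) = {904, 983, 479, 587, 288, 105, 135, 276, 787, 615, 786}, |N(613)| = 11.
deg(983) = 13; N(983) = {371, 134, 904, 613, 479, 587, 288, 105, 135, 276, 787, 944, 615}.
Vertex 944 has 11 neighbors: 904, 983, 479, 587, 288, 105, 135, 276, 787, 615, 786.
Vertex 587 has 11 neighbors: 371, 134, 904, 983, 613, 479, 288, 105, 944, 615, 786.
K_{4,4,3,2,2} (perfect); ϑ(G) = α(G) = max{4,4,3,2,2} = 4.
= 4.000000… (decimal).
α=4, χ(Ḡ)=4; ϑ=4 lies between (collapsed).

4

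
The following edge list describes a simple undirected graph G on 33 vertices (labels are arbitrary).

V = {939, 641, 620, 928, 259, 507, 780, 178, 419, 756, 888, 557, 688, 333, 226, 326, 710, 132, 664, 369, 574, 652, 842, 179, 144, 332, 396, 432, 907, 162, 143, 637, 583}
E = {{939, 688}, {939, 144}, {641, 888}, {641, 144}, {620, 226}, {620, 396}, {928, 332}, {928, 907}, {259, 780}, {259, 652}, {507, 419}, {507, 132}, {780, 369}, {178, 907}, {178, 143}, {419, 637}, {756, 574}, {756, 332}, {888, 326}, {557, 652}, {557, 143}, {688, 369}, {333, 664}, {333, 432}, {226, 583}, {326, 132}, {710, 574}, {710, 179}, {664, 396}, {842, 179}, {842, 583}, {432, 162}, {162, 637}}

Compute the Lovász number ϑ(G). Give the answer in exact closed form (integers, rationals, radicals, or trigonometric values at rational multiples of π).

N(574) = {756, 710}, |N(574)| = 2.
deg(432) = 2; N(432) = {333, 162}.
Vertex 143 has 2 neighbors: 178, 557.
Vertex 332 has 2 neighbors: 928, 756.
Every vertex has degree 2 (N=33); this is C_{33}, the 33-cycle.
A has 17 distinct eigenvalues ≈ [2.0, 1.964, 1.857, 1.683, 1.447, 1.16, 0.831, 0.472, 0.095, -0.285, -0.654, -1.0, -1.31, -1.572, -1.778, -1.919, -1.991].
Lovász (edge-transitive): ϑ = −33·(-2*cos(pi/33))/((2)−(-2*cos(pi/33))) = 33*cos(pi/33)/(cos(pi/33) + 1).
Numerically 16.4625586.
Check 16 ≤ 33*cos(pi/33)/(cos(pi/33) + 1) ≤ 17: both strict.

33*cos(pi/33)/(cos(pi/33) + 1)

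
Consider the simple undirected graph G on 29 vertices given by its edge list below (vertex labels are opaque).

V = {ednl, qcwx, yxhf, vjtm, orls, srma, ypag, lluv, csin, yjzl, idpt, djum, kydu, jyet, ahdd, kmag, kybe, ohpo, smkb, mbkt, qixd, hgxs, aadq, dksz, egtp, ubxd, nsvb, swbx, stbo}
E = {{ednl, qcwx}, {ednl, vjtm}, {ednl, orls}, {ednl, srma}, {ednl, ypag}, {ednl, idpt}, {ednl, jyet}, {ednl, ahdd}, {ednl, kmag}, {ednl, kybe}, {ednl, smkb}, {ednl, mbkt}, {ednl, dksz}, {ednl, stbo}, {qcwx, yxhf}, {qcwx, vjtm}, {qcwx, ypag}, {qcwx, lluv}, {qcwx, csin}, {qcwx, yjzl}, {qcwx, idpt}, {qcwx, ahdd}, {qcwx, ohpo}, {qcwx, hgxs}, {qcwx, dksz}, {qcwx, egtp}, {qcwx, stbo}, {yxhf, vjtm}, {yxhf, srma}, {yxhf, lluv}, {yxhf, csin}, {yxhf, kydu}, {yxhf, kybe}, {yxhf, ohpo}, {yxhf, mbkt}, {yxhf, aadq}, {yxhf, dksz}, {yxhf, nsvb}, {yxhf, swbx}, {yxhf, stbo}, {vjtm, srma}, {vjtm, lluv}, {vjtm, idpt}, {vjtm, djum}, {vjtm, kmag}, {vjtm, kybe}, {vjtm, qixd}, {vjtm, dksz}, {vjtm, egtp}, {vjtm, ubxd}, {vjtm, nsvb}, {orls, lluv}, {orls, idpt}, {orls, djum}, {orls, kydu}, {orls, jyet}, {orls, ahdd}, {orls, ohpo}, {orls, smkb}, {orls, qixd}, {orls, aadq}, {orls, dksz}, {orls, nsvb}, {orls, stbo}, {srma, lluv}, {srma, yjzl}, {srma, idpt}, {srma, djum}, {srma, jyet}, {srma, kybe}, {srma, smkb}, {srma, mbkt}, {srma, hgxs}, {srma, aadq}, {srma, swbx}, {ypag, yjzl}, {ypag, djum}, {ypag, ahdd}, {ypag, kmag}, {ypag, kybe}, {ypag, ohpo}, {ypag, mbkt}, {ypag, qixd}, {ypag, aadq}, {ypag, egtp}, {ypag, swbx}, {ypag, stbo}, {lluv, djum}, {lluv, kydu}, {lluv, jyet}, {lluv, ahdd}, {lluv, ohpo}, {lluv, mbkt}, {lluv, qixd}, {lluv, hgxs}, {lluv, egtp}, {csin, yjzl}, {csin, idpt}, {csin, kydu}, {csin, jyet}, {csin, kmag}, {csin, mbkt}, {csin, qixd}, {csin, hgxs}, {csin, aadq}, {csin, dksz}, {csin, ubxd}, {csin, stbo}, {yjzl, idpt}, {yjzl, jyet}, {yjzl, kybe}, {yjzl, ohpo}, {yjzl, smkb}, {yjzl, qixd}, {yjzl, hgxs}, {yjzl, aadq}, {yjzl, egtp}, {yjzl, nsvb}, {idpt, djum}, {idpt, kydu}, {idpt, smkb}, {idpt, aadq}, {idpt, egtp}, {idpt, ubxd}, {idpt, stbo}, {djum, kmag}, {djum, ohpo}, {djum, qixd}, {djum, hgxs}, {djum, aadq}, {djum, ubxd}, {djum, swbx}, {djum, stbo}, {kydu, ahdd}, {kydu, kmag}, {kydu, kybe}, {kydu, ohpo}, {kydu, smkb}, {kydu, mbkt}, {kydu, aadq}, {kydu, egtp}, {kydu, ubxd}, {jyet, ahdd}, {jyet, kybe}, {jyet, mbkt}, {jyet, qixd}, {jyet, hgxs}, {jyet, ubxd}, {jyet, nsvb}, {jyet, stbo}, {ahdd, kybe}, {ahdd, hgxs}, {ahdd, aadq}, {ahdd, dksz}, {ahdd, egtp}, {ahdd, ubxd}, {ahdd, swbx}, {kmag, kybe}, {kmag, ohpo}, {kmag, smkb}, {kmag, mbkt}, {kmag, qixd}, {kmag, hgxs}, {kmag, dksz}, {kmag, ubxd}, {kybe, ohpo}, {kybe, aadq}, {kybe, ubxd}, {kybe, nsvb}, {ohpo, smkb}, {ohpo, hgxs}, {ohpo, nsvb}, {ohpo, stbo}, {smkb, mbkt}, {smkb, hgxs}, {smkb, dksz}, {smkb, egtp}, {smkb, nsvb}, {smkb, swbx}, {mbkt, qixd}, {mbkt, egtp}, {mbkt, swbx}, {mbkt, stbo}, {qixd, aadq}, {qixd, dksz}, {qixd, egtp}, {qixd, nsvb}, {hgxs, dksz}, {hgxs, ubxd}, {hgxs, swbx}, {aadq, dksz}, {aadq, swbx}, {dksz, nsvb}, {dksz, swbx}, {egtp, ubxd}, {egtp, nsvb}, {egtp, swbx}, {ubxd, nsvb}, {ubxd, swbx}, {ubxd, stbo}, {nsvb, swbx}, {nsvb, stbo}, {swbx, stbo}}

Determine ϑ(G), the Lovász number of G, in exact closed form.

Vertex ohpo has 14 neighbors: qcwx, yxhf, orls, ypag, lluv, yjzl, djum, kydu, kmag, kybe, smkb, hgxs, nsvb, stbo.
N(aadq) = {yxhf, orls, srma, ypag, csin, yjzl, idpt, djum, kydu, ahdd, kybe, qixd, dksz, swbx}, |N(aadq)| = 14.
N(dksz) = {ednl, qcwx, yxhf, vjtm, orls, csin, ahdd, kmag, smkb, qixd, hgxs, aadq, nsvb, swbx}, |N(dksz)| = 14.
deg(swbx) = 14; N(swbx) = {yxhf, srma, ypag, djum, ahdd, smkb, mbkt, hgxs, aadq, dksz, egtp, ubxd, nsvb, stbo}.
Every vertex has degree 14 (N=29); strongly regular (29,14,6,7).
A has 3 distinct eigenvalues ≈ [14.0, 2.193, -3.193].
With N=29: ϑ(G) = 29·(-(-sqrt(29)/2 - 1/2))/(14−(-sqrt(29)/2 - 1/2)) = sqrt(29).
Numerically 5.38516481.

sqrt(29)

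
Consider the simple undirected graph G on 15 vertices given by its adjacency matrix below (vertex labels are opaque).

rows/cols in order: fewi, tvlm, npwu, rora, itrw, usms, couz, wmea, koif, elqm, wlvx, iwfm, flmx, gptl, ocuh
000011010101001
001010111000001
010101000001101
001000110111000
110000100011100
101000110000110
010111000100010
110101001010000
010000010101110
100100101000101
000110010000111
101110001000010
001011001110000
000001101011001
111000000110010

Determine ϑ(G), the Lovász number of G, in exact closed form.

deg(wmea) = 6; N(wmea) = {fewi, tvlm, rora, usms, koif, wlvx}.
N(npwu) = {tvlm, rora, usms, iwfm, flmx, ocuh}, |N(npwu)| = 6.
deg(elqm) = 6; N(elqm) = {fewi, rora, couz, koif, flmx, ocuh}.
N(wlvx) = {rora, itrw, wmea, flmx, gptl, ocuh}, |N(wlvx)| = 6.
Regular of degree 6 on 15 vertices: this is K(6,2), the Kneser graph.
Distinct eigenvalues (to 4 d.p.): [6.0, 1.0, -3.0].
Lovász (edge-transitive): ϑ = −15·(-3)/((6)−(-3)) = 5.
= 5.00000000… (decimal).

5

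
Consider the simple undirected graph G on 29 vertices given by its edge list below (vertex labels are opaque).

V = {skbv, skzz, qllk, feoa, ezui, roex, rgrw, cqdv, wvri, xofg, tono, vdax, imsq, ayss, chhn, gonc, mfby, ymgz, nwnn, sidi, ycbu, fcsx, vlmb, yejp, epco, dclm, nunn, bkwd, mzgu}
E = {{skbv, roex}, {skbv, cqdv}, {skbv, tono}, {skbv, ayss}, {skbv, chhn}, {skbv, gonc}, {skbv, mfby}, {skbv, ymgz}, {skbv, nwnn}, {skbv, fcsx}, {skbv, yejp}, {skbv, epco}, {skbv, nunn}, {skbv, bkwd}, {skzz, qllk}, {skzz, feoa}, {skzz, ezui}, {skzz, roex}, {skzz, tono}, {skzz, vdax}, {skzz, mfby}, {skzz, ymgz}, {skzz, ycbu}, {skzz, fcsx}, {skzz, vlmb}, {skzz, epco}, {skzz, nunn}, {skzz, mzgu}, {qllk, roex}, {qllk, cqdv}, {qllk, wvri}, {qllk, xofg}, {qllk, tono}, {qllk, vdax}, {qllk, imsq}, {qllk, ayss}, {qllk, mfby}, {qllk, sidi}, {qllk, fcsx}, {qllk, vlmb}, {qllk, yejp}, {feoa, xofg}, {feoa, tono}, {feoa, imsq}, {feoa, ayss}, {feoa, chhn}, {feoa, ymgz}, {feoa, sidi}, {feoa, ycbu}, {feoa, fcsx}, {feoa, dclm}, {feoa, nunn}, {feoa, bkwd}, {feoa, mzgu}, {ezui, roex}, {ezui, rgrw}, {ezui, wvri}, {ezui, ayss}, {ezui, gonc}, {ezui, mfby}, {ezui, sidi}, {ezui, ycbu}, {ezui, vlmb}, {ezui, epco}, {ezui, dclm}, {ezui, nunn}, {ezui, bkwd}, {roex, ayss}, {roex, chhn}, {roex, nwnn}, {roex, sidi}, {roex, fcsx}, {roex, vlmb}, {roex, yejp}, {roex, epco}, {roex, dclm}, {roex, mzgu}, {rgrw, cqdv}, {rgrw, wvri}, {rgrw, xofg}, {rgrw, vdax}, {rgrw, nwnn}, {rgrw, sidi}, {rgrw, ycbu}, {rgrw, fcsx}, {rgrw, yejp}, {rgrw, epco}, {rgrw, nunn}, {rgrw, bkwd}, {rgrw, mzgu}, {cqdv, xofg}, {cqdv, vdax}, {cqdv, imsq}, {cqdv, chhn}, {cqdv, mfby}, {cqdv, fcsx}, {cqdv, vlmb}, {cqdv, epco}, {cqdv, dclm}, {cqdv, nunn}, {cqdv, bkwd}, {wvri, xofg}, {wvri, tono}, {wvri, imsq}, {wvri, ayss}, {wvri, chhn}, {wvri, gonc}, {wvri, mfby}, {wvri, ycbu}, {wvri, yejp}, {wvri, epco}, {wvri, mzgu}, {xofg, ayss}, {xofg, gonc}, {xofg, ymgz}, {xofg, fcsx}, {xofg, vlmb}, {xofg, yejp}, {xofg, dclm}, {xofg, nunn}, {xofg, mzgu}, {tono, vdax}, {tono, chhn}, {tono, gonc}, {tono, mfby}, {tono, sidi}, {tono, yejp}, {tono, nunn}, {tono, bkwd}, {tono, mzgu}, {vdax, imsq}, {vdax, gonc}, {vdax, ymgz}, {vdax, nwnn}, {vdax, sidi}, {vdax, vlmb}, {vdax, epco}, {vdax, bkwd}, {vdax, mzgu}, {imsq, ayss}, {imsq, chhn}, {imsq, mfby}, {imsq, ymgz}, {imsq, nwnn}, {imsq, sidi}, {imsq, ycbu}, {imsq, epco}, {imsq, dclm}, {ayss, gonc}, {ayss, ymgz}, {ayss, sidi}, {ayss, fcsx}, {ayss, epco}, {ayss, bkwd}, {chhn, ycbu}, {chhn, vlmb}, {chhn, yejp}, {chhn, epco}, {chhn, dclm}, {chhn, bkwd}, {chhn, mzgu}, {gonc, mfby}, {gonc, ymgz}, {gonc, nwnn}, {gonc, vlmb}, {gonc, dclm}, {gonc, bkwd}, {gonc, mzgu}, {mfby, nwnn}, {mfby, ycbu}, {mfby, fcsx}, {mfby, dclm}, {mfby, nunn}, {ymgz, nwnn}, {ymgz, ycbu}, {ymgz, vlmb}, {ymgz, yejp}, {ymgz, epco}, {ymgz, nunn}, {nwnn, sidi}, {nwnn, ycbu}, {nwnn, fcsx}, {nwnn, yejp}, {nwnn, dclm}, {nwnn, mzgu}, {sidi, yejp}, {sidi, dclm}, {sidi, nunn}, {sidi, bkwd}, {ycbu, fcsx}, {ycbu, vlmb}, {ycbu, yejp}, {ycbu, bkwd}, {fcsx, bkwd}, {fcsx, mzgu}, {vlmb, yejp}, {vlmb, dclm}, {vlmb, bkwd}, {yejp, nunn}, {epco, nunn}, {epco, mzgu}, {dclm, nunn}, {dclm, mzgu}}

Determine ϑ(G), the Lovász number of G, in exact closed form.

Vertex yejp has 14 neighbors: skbv, qllk, roex, rgrw, wvri, xofg, tono, chhn, ymgz, nwnn, sidi, ycbu, vlmb, nunn.
Vertex vdax has 14 neighbors: skzz, qllk, rgrw, cqdv, tono, imsq, gonc, ymgz, nwnn, sidi, vlmb, epco, bkwd, mzgu.
Vertex ezui has 14 neighbors: skzz, roex, rgrw, wvri, ayss, gonc, mfby, sidi, ycbu, vlmb, epco, dclm, nunn, bkwd.
Vertex ycbu has 14 neighbors: skzz, feoa, ezui, rgrw, wvri, imsq, chhn, mfby, ymgz, nwnn, fcsx, vlmb, yejp, bkwd.
Regular of degree 14 on 29 vertices: strongly regular (29,14,6,7).
spec(A) ≈ [14.0, 2.193, -3.193] (distinct, 3 d.p.).
Lovász (edge-transitive): ϑ = −29·(-sqrt(29)/2 - 1/2)/((14)−(-sqrt(29)/2 - 1/2)) = sqrt(29).
= 5.385165… (decimal).

sqrt(29)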